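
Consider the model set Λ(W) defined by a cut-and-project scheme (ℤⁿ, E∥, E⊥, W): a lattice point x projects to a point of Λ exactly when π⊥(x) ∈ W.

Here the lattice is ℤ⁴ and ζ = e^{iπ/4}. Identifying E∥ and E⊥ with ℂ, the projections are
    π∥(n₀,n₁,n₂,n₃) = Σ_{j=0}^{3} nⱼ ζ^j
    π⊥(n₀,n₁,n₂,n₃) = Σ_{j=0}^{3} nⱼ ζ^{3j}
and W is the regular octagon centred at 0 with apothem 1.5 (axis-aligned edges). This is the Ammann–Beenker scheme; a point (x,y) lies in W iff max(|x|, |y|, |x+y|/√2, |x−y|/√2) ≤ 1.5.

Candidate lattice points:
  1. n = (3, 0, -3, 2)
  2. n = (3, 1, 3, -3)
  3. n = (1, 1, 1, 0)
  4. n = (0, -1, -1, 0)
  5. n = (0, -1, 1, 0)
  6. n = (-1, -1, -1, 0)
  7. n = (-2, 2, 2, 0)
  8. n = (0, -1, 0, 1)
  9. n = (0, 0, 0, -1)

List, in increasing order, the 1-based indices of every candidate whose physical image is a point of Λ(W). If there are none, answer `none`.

With ζ = e^{iπ/4} the internal vectors are ζ^0,ζ^3,ζ^6,ζ^9.
#1 (3, 0, -3, 2): internal (4.4142, 4.4142); octagon support 6.2426 vs apothem 1.5 → ∉ W
#2 (3, 1, 3, -3): internal (0.1716, -4.4142); octagon support 4.4142 vs apothem 1.5 → ∉ W
#3 (1, 1, 1, 0): internal (0.2929, -0.2929); octagon support 0.4142 vs apothem 1.5 → ∈ W
#4 (0, -1, -1, 0): internal (0.7071, 0.2929); octagon support 0.7071 vs apothem 1.5 → ∈ W
#5 (0, -1, 1, 0): internal (0.7071, -1.7071); octagon support 1.7071 vs apothem 1.5 → ∉ W
#6 (-1, -1, -1, 0): internal (-0.2929, 0.2929); octagon support 0.4142 vs apothem 1.5 → ∈ W
#7 (-2, 2, 2, 0): internal (-3.4142, -0.5858); octagon support 3.4142 vs apothem 1.5 → ∉ W
#8 (0, -1, 0, 1): internal (1.4142, 0.0000); octagon support 1.4142 vs apothem 1.5 → ∈ W
#9 (0, 0, 0, -1): internal (-0.7071, -0.7071); octagon support 1.0000 vs apothem 1.5 → ∈ W

3, 4, 6, 8, 9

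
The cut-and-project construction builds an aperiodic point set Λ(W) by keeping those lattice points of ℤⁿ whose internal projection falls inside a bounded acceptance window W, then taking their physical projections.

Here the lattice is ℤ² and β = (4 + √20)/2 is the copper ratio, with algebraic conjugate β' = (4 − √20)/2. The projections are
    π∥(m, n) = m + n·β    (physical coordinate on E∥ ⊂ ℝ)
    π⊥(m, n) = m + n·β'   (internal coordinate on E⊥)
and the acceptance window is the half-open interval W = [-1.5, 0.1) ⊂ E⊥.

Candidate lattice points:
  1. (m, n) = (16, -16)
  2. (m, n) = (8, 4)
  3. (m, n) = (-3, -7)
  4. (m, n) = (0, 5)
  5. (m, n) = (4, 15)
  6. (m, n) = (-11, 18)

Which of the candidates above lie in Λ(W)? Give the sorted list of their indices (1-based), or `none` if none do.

β' = (4−√20)/2 ≈ -0.236068.
#1 (16,-16): internal coord 16 + (-16)·β' = +19.777088; +19.777088 ∉ [-1.5, 0.1) → out
#2 (8,4): internal coord 8 + (4)·β' = +7.055728; +7.055728 ∉ [-1.5, 0.1) → out
#3 (-3,-7): internal coord -3 + (-7)·β' = -1.347524; -1.347524 ∈ [-1.5, 0.1) → IN Λ
#4 (0,5): internal coord 0 + (5)·β' = -1.180340; -1.180340 ∈ [-1.5, 0.1) → IN Λ
#5 (4,15): internal coord 4 + (15)·β' = +0.458980; +0.458980 ∉ [-1.5, 0.1) → out
#6 (-11,18): internal coord -11 + (18)·β' = -15.249224; -15.249224 ∉ [-1.5, 0.1) → out

3, 4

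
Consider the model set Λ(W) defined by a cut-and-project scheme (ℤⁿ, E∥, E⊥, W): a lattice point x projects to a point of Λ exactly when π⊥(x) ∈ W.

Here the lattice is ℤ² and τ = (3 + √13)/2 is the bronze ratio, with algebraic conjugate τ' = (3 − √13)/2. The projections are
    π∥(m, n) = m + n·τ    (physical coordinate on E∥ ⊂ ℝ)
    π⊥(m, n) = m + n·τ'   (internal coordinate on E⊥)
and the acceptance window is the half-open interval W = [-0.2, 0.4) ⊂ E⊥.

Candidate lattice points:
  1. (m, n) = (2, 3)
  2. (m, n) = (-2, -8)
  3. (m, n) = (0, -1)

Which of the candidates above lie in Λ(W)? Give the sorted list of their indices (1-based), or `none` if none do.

τ' = (3−√13)/2 ≈ -0.302776.
[1] lift (2,3): star map gives 1.091673; window check -0.2 ≤ 1.091673 < 0.4 is false → out
[2] lift (-2,-8): star map gives 0.422205; window check -0.2 ≤ 0.422205 < 0.4 is false → out
[3] lift (0,-1): star map gives 0.302776; window check -0.2 ≤ 0.302776 < 0.4 is true → IN Λ

3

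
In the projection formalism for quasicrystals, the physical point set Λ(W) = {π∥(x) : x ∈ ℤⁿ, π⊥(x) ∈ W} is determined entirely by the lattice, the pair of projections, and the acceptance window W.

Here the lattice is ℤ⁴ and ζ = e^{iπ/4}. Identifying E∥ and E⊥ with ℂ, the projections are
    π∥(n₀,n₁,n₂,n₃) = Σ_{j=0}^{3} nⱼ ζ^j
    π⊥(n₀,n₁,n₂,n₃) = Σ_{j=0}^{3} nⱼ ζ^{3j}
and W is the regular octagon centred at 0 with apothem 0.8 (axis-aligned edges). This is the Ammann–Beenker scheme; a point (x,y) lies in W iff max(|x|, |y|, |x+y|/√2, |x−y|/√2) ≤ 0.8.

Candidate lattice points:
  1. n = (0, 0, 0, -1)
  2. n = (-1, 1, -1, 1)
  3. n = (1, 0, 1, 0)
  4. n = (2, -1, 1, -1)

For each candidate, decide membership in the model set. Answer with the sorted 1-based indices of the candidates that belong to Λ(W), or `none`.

none

Internal map: ζ^{3j} for j=0..3 gives (1,0), (−√2/2,√2/2), (0,−1), (√2/2,√2/2).
#1 (0, 0, 0, -1): internal (-0.7071, -0.7071); octagon support 1.0000 vs apothem 0.8 → ∉ W
#2 (-1, 1, -1, 1): internal (-1.0000, 2.4142); octagon support 2.4142 vs apothem 0.8 → ∉ W
#3 (1, 0, 1, 0): internal (1.0000, -1.0000); octagon support 1.4142 vs apothem 0.8 → ∉ W
#4 (2, -1, 1, -1): internal (2.0000, -2.4142); octagon support 3.1213 vs apothem 0.8 → ∉ W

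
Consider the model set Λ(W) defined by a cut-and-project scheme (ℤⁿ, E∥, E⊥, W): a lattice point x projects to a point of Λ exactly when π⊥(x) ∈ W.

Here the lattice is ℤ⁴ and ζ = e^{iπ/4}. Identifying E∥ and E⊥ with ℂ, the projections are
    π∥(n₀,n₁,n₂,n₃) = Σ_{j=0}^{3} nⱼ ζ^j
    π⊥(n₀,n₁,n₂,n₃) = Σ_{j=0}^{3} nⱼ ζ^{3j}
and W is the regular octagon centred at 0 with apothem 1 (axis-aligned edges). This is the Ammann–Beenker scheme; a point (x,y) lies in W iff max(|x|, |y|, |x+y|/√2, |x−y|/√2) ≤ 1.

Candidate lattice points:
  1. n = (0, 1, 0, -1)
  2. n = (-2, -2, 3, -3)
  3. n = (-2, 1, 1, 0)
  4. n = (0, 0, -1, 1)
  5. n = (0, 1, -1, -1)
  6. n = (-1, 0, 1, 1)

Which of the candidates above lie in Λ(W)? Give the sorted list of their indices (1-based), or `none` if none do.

6

With ζ = e^{iπ/4} the internal vectors are ζ^0,ζ^3,ζ^6,ζ^9.
candidate 1: n = (0, 1, 0, -1) → π⊥ ≈ (-1.4142, +0.0000); max(|x|,|y|,|x±y|/√2) = 1.4142 > 1 ⇒ ∉ W
candidate 2: n = (-2, -2, 3, -3) → π⊥ ≈ (-2.7071, -6.5355); max(|x|,|y|,|x±y|/√2) = 6.5355 > 1 ⇒ ∉ W
candidate 3: n = (-2, 1, 1, 0) → π⊥ ≈ (-2.7071, -0.2929); max(|x|,|y|,|x±y|/√2) = 2.7071 > 1 ⇒ ∉ W
candidate 4: n = (0, 0, -1, 1) → π⊥ ≈ (+0.7071, +1.7071); max(|x|,|y|,|x±y|/√2) = 1.7071 > 1 ⇒ ∉ W
candidate 5: n = (0, 1, -1, -1) → π⊥ ≈ (-1.4142, +1.0000); max(|x|,|y|,|x±y|/√2) = 1.7071 > 1 ⇒ ∉ W
candidate 6: n = (-1, 0, 1, 1) → π⊥ ≈ (-0.2929, -0.2929); max(|x|,|y|,|x±y|/√2) = 0.4142 ≤ 1 ⇒ ∈ W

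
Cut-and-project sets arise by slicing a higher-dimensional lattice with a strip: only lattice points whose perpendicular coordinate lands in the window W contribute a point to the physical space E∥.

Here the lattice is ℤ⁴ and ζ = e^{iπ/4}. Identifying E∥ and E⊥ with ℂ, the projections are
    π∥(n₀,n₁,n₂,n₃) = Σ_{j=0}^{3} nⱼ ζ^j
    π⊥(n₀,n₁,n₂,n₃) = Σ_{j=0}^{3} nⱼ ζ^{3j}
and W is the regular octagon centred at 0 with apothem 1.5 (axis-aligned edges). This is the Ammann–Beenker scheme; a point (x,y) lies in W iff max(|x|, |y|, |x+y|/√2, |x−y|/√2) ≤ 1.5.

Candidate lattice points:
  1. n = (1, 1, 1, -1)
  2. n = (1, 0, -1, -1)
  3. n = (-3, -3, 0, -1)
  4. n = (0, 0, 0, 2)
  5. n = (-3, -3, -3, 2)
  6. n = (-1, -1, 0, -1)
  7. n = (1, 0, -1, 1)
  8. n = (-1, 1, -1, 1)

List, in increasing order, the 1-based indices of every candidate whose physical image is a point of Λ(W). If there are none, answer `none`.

With ζ = e^{iπ/4} the internal vectors are ζ^0,ζ^3,ζ^6,ζ^9.
candidate 1: n = (1, 1, 1, -1) → π⊥ ≈ (-0.4142, -1.0000); max(|x|,|y|,|x±y|/√2) = 1.0000 ≤ 1.5 ⇒ ∈ W
candidate 2: n = (1, 0, -1, -1) → π⊥ ≈ (+0.2929, +0.2929); max(|x|,|y|,|x±y|/√2) = 0.4142 ≤ 1.5 ⇒ ∈ W
candidate 3: n = (-3, -3, 0, -1) → π⊥ ≈ (-1.5858, -2.8284); max(|x|,|y|,|x±y|/√2) = 3.1213 > 1.5 ⇒ ∉ W
candidate 4: n = (0, 0, 0, 2) → π⊥ ≈ (+1.4142, +1.4142); max(|x|,|y|,|x±y|/√2) = 2.0000 > 1.5 ⇒ ∉ W
candidate 5: n = (-3, -3, -3, 2) → π⊥ ≈ (+0.5355, +2.2929); max(|x|,|y|,|x±y|/√2) = 2.2929 > 1.5 ⇒ ∉ W
candidate 6: n = (-1, -1, 0, -1) → π⊥ ≈ (-1.0000, -1.4142); max(|x|,|y|,|x±y|/√2) = 1.7071 > 1.5 ⇒ ∉ W
candidate 7: n = (1, 0, -1, 1) → π⊥ ≈ (+1.7071, +1.7071); max(|x|,|y|,|x±y|/√2) = 2.4142 > 1.5 ⇒ ∉ W
candidate 8: n = (-1, 1, -1, 1) → π⊥ ≈ (-1.0000, +2.4142); max(|x|,|y|,|x±y|/√2) = 2.4142 > 1.5 ⇒ ∉ W

1, 2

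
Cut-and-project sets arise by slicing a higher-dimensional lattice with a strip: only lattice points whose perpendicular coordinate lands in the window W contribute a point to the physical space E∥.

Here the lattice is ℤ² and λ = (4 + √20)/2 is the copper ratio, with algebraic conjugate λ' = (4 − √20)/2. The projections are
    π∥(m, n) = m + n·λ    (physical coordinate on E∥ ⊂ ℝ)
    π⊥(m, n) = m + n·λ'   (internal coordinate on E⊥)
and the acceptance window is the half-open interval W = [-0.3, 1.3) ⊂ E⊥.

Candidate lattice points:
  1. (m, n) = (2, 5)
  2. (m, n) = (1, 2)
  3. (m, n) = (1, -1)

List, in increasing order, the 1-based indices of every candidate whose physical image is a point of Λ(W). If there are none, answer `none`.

1, 2, 3

λ' = (4−√20)/2 ≈ -0.236068.
#1 (2,5): internal coord 2 + (5)·λ' = +0.819660; +0.819660 ∈ [-0.3, 1.3) → IN Λ
#2 (1,2): internal coord 1 + (2)·λ' = +0.527864; +0.527864 ∈ [-0.3, 1.3) → IN Λ
#3 (1,-1): internal coord 1 + (-1)·λ' = +1.236068; +1.236068 ∈ [-0.3, 1.3) → IN Λ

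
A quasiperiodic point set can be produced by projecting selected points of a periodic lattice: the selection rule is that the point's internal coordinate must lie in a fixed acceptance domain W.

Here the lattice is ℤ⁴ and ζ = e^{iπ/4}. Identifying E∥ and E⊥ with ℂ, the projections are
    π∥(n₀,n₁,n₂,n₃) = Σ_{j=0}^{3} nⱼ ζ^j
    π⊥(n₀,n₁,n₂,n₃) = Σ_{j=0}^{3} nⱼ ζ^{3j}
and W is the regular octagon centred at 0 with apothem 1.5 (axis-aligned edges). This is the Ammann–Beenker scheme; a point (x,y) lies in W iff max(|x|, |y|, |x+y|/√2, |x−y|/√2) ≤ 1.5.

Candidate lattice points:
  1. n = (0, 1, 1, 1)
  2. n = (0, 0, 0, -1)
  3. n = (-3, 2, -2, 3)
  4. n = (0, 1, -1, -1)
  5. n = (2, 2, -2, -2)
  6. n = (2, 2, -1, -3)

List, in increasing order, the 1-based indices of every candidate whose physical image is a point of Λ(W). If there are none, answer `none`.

1, 2

π⊥(n) = n₀ + n₁ζ³ + n₂ζ⁶ + n₃ζ⁹ where ζ = e^{iπ/4}.
#1 (0, 1, 1, 1): internal (0.0000, 0.4142); octagon support 0.4142 vs apothem 1.5 → ∈ W
#2 (0, 0, 0, -1): internal (-0.7071, -0.7071); octagon support 1.0000 vs apothem 1.5 → ∈ W
#3 (-3, 2, -2, 3): internal (-2.2929, 5.5355); octagon support 5.5355 vs apothem 1.5 → ∉ W
#4 (0, 1, -1, -1): internal (-1.4142, 1.0000); octagon support 1.7071 vs apothem 1.5 → ∉ W
#5 (2, 2, -2, -2): internal (-0.8284, 2.0000); octagon support 2.0000 vs apothem 1.5 → ∉ W
#6 (2, 2, -1, -3): internal (-1.5355, 0.2929); octagon support 1.5355 vs apothem 1.5 → ∉ W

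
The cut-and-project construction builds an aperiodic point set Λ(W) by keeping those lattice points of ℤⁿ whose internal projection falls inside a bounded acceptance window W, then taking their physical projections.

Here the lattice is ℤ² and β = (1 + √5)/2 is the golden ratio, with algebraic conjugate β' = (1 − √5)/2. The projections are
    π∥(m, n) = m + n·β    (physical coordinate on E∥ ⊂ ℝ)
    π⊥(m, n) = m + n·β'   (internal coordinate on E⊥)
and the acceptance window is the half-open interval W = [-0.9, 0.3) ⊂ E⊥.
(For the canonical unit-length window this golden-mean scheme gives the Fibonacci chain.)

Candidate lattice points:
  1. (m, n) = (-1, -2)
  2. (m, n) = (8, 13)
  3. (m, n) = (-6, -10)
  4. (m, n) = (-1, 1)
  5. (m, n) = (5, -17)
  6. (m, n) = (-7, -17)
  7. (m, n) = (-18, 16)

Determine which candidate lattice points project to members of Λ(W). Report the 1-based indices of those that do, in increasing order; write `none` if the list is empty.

1, 2, 3

Compute β' = (1−√5)/2 = -0.6180, so π⊥(m,n) = m -0.6180·n.
[1] lift (-1,-2): star map gives 0.2361; window check -0.9 ≤ 0.2361 < 0.3 is true → IN Λ
[2] lift (8,13): star map gives -0.0344; window check -0.9 ≤ -0.0344 < 0.3 is true → IN Λ
[3] lift (-6,-10): star map gives 0.1803; window check -0.9 ≤ 0.1803 < 0.3 is true → IN Λ
[4] lift (-1,1): star map gives -1.6180; window check -0.9 ≤ -1.6180 < 0.3 is false → out
[5] lift (5,-17): star map gives 15.5066; window check -0.9 ≤ 15.5066 < 0.3 is false → out
[6] lift (-7,-17): star map gives 3.5066; window check -0.9 ≤ 3.5066 < 0.3 is false → out
[7] lift (-18,16): star map gives -27.8885; window check -0.9 ≤ -27.8885 < 0.3 is false → out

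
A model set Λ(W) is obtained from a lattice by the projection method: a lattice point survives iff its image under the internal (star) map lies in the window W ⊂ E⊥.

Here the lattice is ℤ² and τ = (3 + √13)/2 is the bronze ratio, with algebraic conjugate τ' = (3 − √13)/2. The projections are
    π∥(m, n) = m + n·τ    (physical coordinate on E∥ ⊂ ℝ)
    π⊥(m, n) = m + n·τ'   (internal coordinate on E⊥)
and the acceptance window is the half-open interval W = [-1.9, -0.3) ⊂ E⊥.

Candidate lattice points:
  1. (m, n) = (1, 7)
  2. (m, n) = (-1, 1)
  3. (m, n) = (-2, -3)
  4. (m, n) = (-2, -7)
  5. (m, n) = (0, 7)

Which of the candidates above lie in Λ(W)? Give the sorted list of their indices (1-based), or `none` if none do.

τ' = (3−√13)/2 ≈ -0.30278.
candidate 1: (m,n)=(1,7) → π∥ = 1+7·τ ≈ 24.11943, π⊥ = 1+7·τ' ≈ -1.11943 ∈ [-1.9, -0.3) ⇒ IN Λ
candidate 2: (m,n)=(-1,1) → π∥ = -1+1·τ ≈ 2.30278, π⊥ = -1+1·τ' ≈ -1.30278 ∈ [-1.9, -0.3) ⇒ IN Λ
candidate 3: (m,n)=(-2,-3) → π∥ = -2-3·τ ≈ -11.90833, π⊥ = -2-3·τ' ≈ -1.09167 ∈ [-1.9, -0.3) ⇒ IN Λ
candidate 4: (m,n)=(-2,-7) → π∥ = -2-7·τ ≈ -25.11943, π⊥ = -2-7·τ' ≈ 0.11943 ∉ [-1.9, -0.3) ⇒ out
candidate 5: (m,n)=(0,7) → π∥ = 0+7·τ ≈ 23.11943, π⊥ = 0+7·τ' ≈ -2.11943 ∉ [-1.9, -0.3) ⇒ out

1, 2, 3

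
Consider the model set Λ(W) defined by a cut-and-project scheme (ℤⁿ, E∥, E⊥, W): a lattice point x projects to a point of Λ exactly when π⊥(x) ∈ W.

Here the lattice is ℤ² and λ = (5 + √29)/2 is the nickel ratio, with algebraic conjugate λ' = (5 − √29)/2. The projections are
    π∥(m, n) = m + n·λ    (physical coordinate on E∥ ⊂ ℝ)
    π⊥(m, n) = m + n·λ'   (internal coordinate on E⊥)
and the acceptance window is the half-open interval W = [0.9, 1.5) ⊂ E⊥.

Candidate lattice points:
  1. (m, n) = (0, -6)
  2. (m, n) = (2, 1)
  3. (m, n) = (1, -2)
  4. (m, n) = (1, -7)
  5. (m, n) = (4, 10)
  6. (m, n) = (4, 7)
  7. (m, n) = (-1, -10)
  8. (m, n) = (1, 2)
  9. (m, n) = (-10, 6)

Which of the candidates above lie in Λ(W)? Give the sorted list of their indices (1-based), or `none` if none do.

1, 3, 7

Compute λ' = (5−√29)/2 = -0.1926, so π⊥(m,n) = m -0.1926·n.
[1] lift (0,-6): star map gives 1.1555; window check 0.9 ≤ 1.1555 < 1.5 is true → IN Λ
[2] lift (2,1): star map gives 1.8074; window check 0.9 ≤ 1.8074 < 1.5 is false → out
[3] lift (1,-2): star map gives 1.3852; window check 0.9 ≤ 1.3852 < 1.5 is true → IN Λ
[4] lift (1,-7): star map gives 2.3481; window check 0.9 ≤ 2.3481 < 1.5 is false → out
[5] lift (4,10): star map gives 2.0742; window check 0.9 ≤ 2.0742 < 1.5 is false → out
[6] lift (4,7): star map gives 2.6519; window check 0.9 ≤ 2.6519 < 1.5 is false → out
[7] lift (-1,-10): star map gives 0.9258; window check 0.9 ≤ 0.9258 < 1.5 is true → IN Λ
[8] lift (1,2): star map gives 0.6148; window check 0.9 ≤ 0.6148 < 1.5 is false → out
[9] lift (-10,6): star map gives -11.1555; window check 0.9 ≤ -11.1555 < 1.5 is false → out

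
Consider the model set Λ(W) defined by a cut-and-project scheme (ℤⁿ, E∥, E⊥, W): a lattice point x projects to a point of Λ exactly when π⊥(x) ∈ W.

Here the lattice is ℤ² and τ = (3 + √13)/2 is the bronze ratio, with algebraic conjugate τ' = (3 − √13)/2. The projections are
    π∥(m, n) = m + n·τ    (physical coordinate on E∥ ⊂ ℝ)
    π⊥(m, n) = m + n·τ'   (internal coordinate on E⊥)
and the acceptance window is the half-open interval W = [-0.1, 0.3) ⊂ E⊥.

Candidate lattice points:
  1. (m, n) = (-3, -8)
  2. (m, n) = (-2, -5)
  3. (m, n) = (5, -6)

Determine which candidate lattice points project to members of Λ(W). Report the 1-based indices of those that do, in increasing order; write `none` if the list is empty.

Numerically τ ≈ 3.30278 and τ' = −1/τ ≈ -0.30278.
candidate 1: (m,n)=(-3,-8) → π∥ = -3-8·τ ≈ -29.42221, π⊥ = -3-8·τ' ≈ -0.57779 ∉ [-0.1, 0.3) ⇒ out
candidate 2: (m,n)=(-2,-5) → π∥ = -2-5·τ ≈ -18.51388, π⊥ = -2-5·τ' ≈ -0.48612 ∉ [-0.1, 0.3) ⇒ out
candidate 3: (m,n)=(5,-6) → π∥ = 5-6·τ ≈ -14.81665, π⊥ = 5-6·τ' ≈ 6.81665 ∉ [-0.1, 0.3) ⇒ out

none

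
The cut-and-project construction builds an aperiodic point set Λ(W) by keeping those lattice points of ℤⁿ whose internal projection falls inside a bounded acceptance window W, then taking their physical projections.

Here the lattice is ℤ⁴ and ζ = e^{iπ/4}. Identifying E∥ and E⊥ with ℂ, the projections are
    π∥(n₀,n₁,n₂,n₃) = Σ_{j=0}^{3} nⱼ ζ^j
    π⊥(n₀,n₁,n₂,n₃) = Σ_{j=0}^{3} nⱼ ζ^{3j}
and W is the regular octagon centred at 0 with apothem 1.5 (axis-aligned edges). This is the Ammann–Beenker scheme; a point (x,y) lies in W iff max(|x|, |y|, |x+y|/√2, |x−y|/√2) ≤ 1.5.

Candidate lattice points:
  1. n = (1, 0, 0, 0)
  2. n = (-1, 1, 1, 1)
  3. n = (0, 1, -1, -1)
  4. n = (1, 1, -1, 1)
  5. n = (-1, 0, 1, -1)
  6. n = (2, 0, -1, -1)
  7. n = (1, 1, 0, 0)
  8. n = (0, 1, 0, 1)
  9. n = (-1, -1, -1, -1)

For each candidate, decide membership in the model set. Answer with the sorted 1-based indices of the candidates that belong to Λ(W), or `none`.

1, 2, 6, 7, 8, 9

π⊥(n) = n₀ + n₁ζ³ + n₂ζ⁶ + n₃ζ⁹ where ζ = e^{iπ/4}.
#1 (1, 0, 0, 0): internal (1.0000, 0.0000); octagon support 1.0000 vs apothem 1.5 → ∈ W
#2 (-1, 1, 1, 1): internal (-1.0000, 0.4142); octagon support 1.0000 vs apothem 1.5 → ∈ W
#3 (0, 1, -1, -1): internal (-1.4142, 1.0000); octagon support 1.7071 vs apothem 1.5 → ∉ W
#4 (1, 1, -1, 1): internal (1.0000, 2.4142); octagon support 2.4142 vs apothem 1.5 → ∉ W
#5 (-1, 0, 1, -1): internal (-1.7071, -1.7071); octagon support 2.4142 vs apothem 1.5 → ∉ W
#6 (2, 0, -1, -1): internal (1.2929, 0.2929); octagon support 1.2929 vs apothem 1.5 → ∈ W
#7 (1, 1, 0, 0): internal (0.2929, 0.7071); octagon support 0.7071 vs apothem 1.5 → ∈ W
#8 (0, 1, 0, 1): internal (0.0000, 1.4142); octagon support 1.4142 vs apothem 1.5 → ∈ W
#9 (-1, -1, -1, -1): internal (-1.0000, -0.4142); octagon support 1.0000 vs apothem 1.5 → ∈ W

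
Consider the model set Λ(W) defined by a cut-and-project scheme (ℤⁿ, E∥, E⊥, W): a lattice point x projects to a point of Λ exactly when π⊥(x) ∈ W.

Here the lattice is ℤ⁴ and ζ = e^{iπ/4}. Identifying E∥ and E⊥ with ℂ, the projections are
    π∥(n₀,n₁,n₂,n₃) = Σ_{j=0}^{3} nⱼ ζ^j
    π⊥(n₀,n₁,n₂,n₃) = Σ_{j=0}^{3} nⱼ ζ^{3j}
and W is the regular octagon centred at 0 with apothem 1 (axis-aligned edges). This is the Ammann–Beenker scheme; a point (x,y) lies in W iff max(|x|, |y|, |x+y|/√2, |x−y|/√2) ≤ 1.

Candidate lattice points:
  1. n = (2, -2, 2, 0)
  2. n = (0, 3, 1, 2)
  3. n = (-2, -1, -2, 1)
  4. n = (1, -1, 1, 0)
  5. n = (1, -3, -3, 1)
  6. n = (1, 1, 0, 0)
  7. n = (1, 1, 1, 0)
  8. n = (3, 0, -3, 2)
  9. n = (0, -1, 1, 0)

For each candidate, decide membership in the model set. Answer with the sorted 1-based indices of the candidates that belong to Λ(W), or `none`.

π⊥(n) = n₀ + n₁ζ³ + n₂ζ⁶ + n₃ζ⁹ where ζ = e^{iπ/4}.
candidate 1: n = (2, -2, 2, 0) → π⊥ ≈ (+3.414214, -3.414214); max(|x|,|y|,|x±y|/√2) = 4.828427 > 1 ⇒ ∉ W
candidate 2: n = (0, 3, 1, 2) → π⊥ ≈ (-0.707107, +2.535534); max(|x|,|y|,|x±y|/√2) = 2.535534 > 1 ⇒ ∉ W
candidate 3: n = (-2, -1, -2, 1) → π⊥ ≈ (-0.585786, +2.000000); max(|x|,|y|,|x±y|/√2) = 2.000000 > 1 ⇒ ∉ W
candidate 4: n = (1, -1, 1, 0) → π⊥ ≈ (+1.707107, -1.707107); max(|x|,|y|,|x±y|/√2) = 2.414214 > 1 ⇒ ∉ W
candidate 5: n = (1, -3, -3, 1) → π⊥ ≈ (+3.828427, +1.585786); max(|x|,|y|,|x±y|/√2) = 3.828427 > 1 ⇒ ∉ W
candidate 6: n = (1, 1, 0, 0) → π⊥ ≈ (+0.292893, +0.707107); max(|x|,|y|,|x±y|/√2) = 0.707107 ≤ 1 ⇒ ∈ W
candidate 7: n = (1, 1, 1, 0) → π⊥ ≈ (+0.292893, -0.292893); max(|x|,|y|,|x±y|/√2) = 0.414214 ≤ 1 ⇒ ∈ W
candidate 8: n = (3, 0, -3, 2) → π⊥ ≈ (+4.414214, +4.414214); max(|x|,|y|,|x±y|/√2) = 6.242641 > 1 ⇒ ∉ W
candidate 9: n = (0, -1, 1, 0) → π⊥ ≈ (+0.707107, -1.707107); max(|x|,|y|,|x±y|/√2) = 1.707107 > 1 ⇒ ∉ W

6, 7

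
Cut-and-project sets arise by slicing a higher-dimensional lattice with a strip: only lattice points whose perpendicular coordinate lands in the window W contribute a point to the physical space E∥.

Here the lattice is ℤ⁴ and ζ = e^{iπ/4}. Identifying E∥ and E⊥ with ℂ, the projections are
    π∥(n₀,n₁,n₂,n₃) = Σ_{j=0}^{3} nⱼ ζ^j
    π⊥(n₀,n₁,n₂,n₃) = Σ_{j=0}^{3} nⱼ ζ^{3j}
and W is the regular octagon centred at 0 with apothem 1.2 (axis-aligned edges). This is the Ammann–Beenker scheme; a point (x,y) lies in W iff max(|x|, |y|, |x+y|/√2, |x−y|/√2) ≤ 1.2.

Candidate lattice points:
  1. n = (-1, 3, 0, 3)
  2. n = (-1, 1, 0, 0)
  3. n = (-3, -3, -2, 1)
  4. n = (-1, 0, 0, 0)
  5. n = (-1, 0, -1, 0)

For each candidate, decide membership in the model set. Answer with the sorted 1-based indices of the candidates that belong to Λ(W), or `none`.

3, 4

With ζ = e^{iπ/4} the internal vectors are ζ^0,ζ^3,ζ^6,ζ^9.
candidate 1: n = (-1, 3, 0, 3) → π⊥ ≈ (-1.000000, +4.242641); max(|x|,|y|,|x±y|/√2) = 4.242641 > 1.2 ⇒ ∉ W
candidate 2: n = (-1, 1, 0, 0) → π⊥ ≈ (-1.707107, +0.707107); max(|x|,|y|,|x±y|/√2) = 1.707107 > 1.2 ⇒ ∉ W
candidate 3: n = (-3, -3, -2, 1) → π⊥ ≈ (-0.171573, +0.585786); max(|x|,|y|,|x±y|/√2) = 0.585786 ≤ 1.2 ⇒ ∈ W
candidate 4: n = (-1, 0, 0, 0) → π⊥ ≈ (-1.000000, +0.000000); max(|x|,|y|,|x±y|/√2) = 1.000000 ≤ 1.2 ⇒ ∈ W
candidate 5: n = (-1, 0, -1, 0) → π⊥ ≈ (-1.000000, +1.000000); max(|x|,|y|,|x±y|/√2) = 1.414214 > 1.2 ⇒ ∉ W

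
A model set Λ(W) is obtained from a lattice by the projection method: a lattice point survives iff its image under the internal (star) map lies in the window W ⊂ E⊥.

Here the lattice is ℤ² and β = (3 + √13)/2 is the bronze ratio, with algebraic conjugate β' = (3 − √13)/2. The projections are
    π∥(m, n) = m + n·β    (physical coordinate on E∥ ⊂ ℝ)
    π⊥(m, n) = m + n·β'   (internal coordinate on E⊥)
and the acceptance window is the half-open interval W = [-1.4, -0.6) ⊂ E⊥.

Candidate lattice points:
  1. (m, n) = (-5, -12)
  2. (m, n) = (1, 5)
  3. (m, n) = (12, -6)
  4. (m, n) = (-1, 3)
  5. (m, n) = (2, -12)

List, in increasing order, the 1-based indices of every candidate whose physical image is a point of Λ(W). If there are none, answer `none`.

Numerically β ≈ 3.302776 and β' = −1/β ≈ -0.302776.
[1] lift (-5,-12): star map gives -1.366692; window check -1.4 ≤ -1.366692 < -0.6 is true → IN Λ
[2] lift (1,5): star map gives -0.513878; window check -1.4 ≤ -0.513878 < -0.6 is false → out
[3] lift (12,-6): star map gives 13.816654; window check -1.4 ≤ 13.816654 < -0.6 is false → out
[4] lift (-1,3): star map gives -1.908327; window check -1.4 ≤ -1.908327 < -0.6 is false → out
[5] lift (2,-12): star map gives 5.633308; window check -1.4 ≤ 5.633308 < -0.6 is false → out

1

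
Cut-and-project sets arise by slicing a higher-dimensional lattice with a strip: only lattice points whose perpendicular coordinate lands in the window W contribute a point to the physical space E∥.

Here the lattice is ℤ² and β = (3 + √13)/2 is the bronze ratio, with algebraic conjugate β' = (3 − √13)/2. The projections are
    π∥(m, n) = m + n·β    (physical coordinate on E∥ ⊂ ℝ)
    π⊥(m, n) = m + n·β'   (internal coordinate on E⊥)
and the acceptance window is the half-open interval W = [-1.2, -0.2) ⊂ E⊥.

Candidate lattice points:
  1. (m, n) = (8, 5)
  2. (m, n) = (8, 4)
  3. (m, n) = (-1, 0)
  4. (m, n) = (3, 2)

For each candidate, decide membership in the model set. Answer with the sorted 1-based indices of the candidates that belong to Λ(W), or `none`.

3

Numerically β ≈ 3.30278 and β' = −1/β ≈ -0.30278.
#1 (8,5): internal coord 8 + (5)·β' = +6.48612; +6.48612 ∉ [-1.2, -0.2) → out
#2 (8,4): internal coord 8 + (4)·β' = +6.78890; +6.78890 ∉ [-1.2, -0.2) → out
#3 (-1,0): internal coord -1 + (0)·β' = -1.00000; -1.00000 ∈ [-1.2, -0.2) → IN Λ
#4 (3,2): internal coord 3 + (2)·β' = +2.39445; +2.39445 ∉ [-1.2, -0.2) → out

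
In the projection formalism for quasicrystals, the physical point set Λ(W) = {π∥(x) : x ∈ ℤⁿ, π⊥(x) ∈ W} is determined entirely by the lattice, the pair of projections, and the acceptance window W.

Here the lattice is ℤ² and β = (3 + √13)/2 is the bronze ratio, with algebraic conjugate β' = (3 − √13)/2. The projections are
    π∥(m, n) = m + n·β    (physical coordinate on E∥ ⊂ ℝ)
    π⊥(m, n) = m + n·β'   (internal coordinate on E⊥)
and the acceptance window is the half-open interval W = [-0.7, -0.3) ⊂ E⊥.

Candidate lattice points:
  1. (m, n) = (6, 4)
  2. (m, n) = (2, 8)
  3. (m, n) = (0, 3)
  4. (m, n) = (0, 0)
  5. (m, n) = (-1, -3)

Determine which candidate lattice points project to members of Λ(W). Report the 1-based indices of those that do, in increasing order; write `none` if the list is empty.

β' = (3−√13)/2 ≈ -0.30278.
#1 (6,4): internal coord 6 + (4)·β' = +4.78890; +4.78890 ∉ [-0.7, -0.3) → out
#2 (2,8): internal coord 2 + (8)·β' = -0.42221; -0.42221 ∈ [-0.7, -0.3) → IN Λ
#3 (0,3): internal coord 0 + (3)·β' = -0.90833; -0.90833 ∉ [-0.7, -0.3) → out
#4 (0,0): internal coord 0 + (0)·β' = +0.00000; +0.00000 ∉ [-0.7, -0.3) → out
#5 (-1,-3): internal coord -1 + (-3)·β' = -0.09167; -0.09167 ∉ [-0.7, -0.3) → out

2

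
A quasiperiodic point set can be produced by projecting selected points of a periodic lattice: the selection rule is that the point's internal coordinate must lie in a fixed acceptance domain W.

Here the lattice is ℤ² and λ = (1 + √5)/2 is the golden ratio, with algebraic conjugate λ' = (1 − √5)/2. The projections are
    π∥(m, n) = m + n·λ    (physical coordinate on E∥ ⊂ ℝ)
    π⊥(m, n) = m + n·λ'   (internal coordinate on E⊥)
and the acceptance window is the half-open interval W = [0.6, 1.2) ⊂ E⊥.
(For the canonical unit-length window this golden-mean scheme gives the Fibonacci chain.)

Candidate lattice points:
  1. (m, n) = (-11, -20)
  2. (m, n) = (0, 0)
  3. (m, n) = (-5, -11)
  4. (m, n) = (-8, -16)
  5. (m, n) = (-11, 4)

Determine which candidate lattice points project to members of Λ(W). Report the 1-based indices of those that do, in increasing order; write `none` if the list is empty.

λ' = (1−√5)/2 ≈ -0.618034.
candidate 1: (m,n)=(-11,-20) → π∥ = -11-20·λ ≈ -43.360680, π⊥ = -11-20·λ' ≈ 1.360680 ∉ [0.6, 1.2) ⇒ out
candidate 2: (m,n)=(0,0) → π∥ = 0+0·λ ≈ 0.000000, π⊥ = 0+0·λ' ≈ 0.000000 ∉ [0.6, 1.2) ⇒ out
candidate 3: (m,n)=(-5,-11) → π∥ = -5-11·λ ≈ -22.798374, π⊥ = -5-11·λ' ≈ 1.798374 ∉ [0.6, 1.2) ⇒ out
candidate 4: (m,n)=(-8,-16) → π∥ = -8-16·λ ≈ -33.888544, π⊥ = -8-16·λ' ≈ 1.888544 ∉ [0.6, 1.2) ⇒ out
candidate 5: (m,n)=(-11,4) → π∥ = -11+4·λ ≈ -4.527864, π⊥ = -11+4·λ' ≈ -13.472136 ∉ [0.6, 1.2) ⇒ out

none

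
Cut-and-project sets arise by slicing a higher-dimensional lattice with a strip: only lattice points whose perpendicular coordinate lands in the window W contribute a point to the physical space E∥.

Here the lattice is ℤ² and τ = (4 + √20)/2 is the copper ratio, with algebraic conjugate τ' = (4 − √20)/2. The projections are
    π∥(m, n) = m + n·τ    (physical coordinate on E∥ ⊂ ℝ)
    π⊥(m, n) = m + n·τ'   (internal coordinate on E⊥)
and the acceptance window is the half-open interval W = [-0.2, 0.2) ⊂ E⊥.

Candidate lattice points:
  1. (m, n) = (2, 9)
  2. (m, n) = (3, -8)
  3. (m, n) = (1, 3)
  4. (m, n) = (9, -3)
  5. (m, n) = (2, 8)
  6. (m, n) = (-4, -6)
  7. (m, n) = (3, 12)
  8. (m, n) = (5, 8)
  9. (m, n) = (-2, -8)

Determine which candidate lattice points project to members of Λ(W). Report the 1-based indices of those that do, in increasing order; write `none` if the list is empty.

Numerically τ ≈ 4.2361 and τ' = −1/τ ≈ -0.2361.
#1 (2,9): internal coord 2 + (9)·τ' = -0.1246; -0.1246 ∈ [-0.2, 0.2) → IN Λ
#2 (3,-8): internal coord 3 + (-8)·τ' = +4.8885; +4.8885 ∉ [-0.2, 0.2) → out
#3 (1,3): internal coord 1 + (3)·τ' = +0.2918; +0.2918 ∉ [-0.2, 0.2) → out
#4 (9,-3): internal coord 9 + (-3)·τ' = +9.7082; +9.7082 ∉ [-0.2, 0.2) → out
#5 (2,8): internal coord 2 + (8)·τ' = +0.1115; +0.1115 ∈ [-0.2, 0.2) → IN Λ
#6 (-4,-6): internal coord -4 + (-6)·τ' = -2.5836; -2.5836 ∉ [-0.2, 0.2) → out
#7 (3,12): internal coord 3 + (12)·τ' = +0.1672; +0.1672 ∈ [-0.2, 0.2) → IN Λ
#8 (5,8): internal coord 5 + (8)·τ' = +3.1115; +3.1115 ∉ [-0.2, 0.2) → out
#9 (-2,-8): internal coord -2 + (-8)·τ' = -0.1115; -0.1115 ∈ [-0.2, 0.2) → IN Λ

1, 5, 7, 9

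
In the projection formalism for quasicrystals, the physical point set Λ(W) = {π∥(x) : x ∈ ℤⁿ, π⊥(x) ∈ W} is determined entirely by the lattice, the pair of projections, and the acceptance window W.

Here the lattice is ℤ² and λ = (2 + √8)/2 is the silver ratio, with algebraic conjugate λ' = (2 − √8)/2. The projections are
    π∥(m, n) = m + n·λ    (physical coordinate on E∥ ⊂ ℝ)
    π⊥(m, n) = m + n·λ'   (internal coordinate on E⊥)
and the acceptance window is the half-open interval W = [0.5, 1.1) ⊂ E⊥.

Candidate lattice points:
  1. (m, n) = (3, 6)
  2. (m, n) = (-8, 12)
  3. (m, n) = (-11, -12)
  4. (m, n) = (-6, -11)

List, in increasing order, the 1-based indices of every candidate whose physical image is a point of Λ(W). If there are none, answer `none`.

1

Numerically λ ≈ 2.414214 and λ' = −1/λ ≈ -0.414214.
#1 (3,6): internal coord 3 + (6)·λ' = +0.514719; +0.514719 ∈ [0.5, 1.1) → IN Λ
#2 (-8,12): internal coord -8 + (12)·λ' = -12.970563; -12.970563 ∉ [0.5, 1.1) → out
#3 (-11,-12): internal coord -11 + (-12)·λ' = -6.029437; -6.029437 ∉ [0.5, 1.1) → out
#4 (-6,-11): internal coord -6 + (-11)·λ' = -1.443651; -1.443651 ∉ [0.5, 1.1) → out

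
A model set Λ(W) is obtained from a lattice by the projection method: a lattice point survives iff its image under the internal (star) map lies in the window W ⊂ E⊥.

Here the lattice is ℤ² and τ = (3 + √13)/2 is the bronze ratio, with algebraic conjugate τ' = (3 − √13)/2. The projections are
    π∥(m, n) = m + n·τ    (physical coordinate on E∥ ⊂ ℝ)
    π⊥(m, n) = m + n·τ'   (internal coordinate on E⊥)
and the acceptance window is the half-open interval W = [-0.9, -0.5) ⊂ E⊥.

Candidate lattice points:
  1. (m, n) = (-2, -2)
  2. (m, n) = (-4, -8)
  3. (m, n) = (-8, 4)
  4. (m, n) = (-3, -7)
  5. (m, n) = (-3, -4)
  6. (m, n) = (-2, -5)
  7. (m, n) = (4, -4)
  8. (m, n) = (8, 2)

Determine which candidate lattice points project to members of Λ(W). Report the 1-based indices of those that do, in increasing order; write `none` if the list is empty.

Numerically τ ≈ 3.3028 and τ' = −1/τ ≈ -0.3028.
candidate 1: (m,n)=(-2,-2) → π∥ = -2-2·τ ≈ -8.6056, π⊥ = -2-2·τ' ≈ -1.3944 ∉ [-0.9, -0.5) ⇒ out
candidate 2: (m,n)=(-4,-8) → π∥ = -4-8·τ ≈ -30.4222, π⊥ = -4-8·τ' ≈ -1.5778 ∉ [-0.9, -0.5) ⇒ out
candidate 3: (m,n)=(-8,4) → π∥ = -8+4·τ ≈ 5.2111, π⊥ = -8+4·τ' ≈ -9.2111 ∉ [-0.9, -0.5) ⇒ out
candidate 4: (m,n)=(-3,-7) → π∥ = -3-7·τ ≈ -26.1194, π⊥ = -3-7·τ' ≈ -0.8806 ∈ [-0.9, -0.5) ⇒ IN Λ
candidate 5: (m,n)=(-3,-4) → π∥ = -3-4·τ ≈ -16.2111, π⊥ = -3-4·τ' ≈ -1.7889 ∉ [-0.9, -0.5) ⇒ out
candidate 6: (m,n)=(-2,-5) → π∥ = -2-5·τ ≈ -18.5139, π⊥ = -2-5·τ' ≈ -0.4861 ∉ [-0.9, -0.5) ⇒ out
candidate 7: (m,n)=(4,-4) → π∥ = 4-4·τ ≈ -9.2111, π⊥ = 4-4·τ' ≈ 5.2111 ∉ [-0.9, -0.5) ⇒ out
candidate 8: (m,n)=(8,2) → π∥ = 8+2·τ ≈ 14.6056, π⊥ = 8+2·τ' ≈ 7.3944 ∉ [-0.9, -0.5) ⇒ out

4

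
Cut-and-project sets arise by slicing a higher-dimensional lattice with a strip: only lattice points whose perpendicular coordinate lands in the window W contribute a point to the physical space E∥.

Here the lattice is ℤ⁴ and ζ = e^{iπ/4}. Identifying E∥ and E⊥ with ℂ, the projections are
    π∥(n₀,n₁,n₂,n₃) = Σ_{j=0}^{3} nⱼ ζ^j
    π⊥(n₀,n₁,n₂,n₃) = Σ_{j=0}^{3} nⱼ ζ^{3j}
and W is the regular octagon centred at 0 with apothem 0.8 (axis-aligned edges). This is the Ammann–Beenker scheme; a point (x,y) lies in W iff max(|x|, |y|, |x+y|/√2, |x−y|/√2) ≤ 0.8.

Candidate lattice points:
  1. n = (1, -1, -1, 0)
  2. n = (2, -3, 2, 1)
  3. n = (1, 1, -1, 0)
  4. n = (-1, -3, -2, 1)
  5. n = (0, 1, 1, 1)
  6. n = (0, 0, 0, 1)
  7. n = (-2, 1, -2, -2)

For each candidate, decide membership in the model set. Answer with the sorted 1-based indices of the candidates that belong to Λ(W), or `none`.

π⊥(n) = n₀ + n₁ζ³ + n₂ζ⁶ + n₃ζ⁹ where ζ = e^{iπ/4}.
candidate 1: n = (1, -1, -1, 0) → π⊥ ≈ (+1.7071, +0.2929); max(|x|,|y|,|x±y|/√2) = 1.7071 > 0.8 ⇒ ∉ W
candidate 2: n = (2, -3, 2, 1) → π⊥ ≈ (+4.8284, -3.4142); max(|x|,|y|,|x±y|/√2) = 5.8284 > 0.8 ⇒ ∉ W
candidate 3: n = (1, 1, -1, 0) → π⊥ ≈ (+0.2929, +1.7071); max(|x|,|y|,|x±y|/√2) = 1.7071 > 0.8 ⇒ ∉ W
candidate 4: n = (-1, -3, -2, 1) → π⊥ ≈ (+1.8284, +0.5858); max(|x|,|y|,|x±y|/√2) = 1.8284 > 0.8 ⇒ ∉ W
candidate 5: n = (0, 1, 1, 1) → π⊥ ≈ (+0.0000, +0.4142); max(|x|,|y|,|x±y|/√2) = 0.4142 ≤ 0.8 ⇒ ∈ W
candidate 6: n = (0, 0, 0, 1) → π⊥ ≈ (+0.7071, +0.7071); max(|x|,|y|,|x±y|/√2) = 1.0000 > 0.8 ⇒ ∉ W
candidate 7: n = (-2, 1, -2, -2) → π⊥ ≈ (-4.1213, +1.2929); max(|x|,|y|,|x±y|/√2) = 4.1213 > 0.8 ⇒ ∉ W

5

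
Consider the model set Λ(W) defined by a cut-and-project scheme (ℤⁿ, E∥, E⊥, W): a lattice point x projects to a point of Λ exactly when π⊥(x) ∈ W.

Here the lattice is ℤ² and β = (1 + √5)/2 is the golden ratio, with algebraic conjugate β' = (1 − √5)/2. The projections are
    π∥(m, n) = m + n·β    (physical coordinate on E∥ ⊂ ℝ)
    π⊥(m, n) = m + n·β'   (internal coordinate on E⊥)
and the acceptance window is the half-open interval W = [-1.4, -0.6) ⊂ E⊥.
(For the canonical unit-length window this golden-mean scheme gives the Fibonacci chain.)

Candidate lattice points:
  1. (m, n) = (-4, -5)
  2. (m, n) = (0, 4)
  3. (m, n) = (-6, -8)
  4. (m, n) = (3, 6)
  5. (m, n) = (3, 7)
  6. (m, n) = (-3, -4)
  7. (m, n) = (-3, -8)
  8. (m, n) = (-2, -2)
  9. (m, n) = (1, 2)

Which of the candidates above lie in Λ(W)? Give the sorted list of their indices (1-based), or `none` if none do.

Numerically β ≈ 1.61803 and β' = −1/β ≈ -0.61803.
candidate 1: (m,n)=(-4,-5) → π∥ = -4-5·β ≈ -12.09017, π⊥ = -4-5·β' ≈ -0.90983 ∈ [-1.4, -0.6) ⇒ IN Λ
candidate 2: (m,n)=(0,4) → π∥ = 0+4·β ≈ 6.47214, π⊥ = 0+4·β' ≈ -2.47214 ∉ [-1.4, -0.6) ⇒ out
candidate 3: (m,n)=(-6,-8) → π∥ = -6-8·β ≈ -18.94427, π⊥ = -6-8·β' ≈ -1.05573 ∈ [-1.4, -0.6) ⇒ IN Λ
candidate 4: (m,n)=(3,6) → π∥ = 3+6·β ≈ 12.70820, π⊥ = 3+6·β' ≈ -0.70820 ∈ [-1.4, -0.6) ⇒ IN Λ
candidate 5: (m,n)=(3,7) → π∥ = 3+7·β ≈ 14.32624, π⊥ = 3+7·β' ≈ -1.32624 ∈ [-1.4, -0.6) ⇒ IN Λ
candidate 6: (m,n)=(-3,-4) → π∥ = -3-4·β ≈ -9.47214, π⊥ = -3-4·β' ≈ -0.52786 ∉ [-1.4, -0.6) ⇒ out
candidate 7: (m,n)=(-3,-8) → π∥ = -3-8·β ≈ -15.94427, π⊥ = -3-8·β' ≈ 1.94427 ∉ [-1.4, -0.6) ⇒ out
candidate 8: (m,n)=(-2,-2) → π∥ = -2-2·β ≈ -5.23607, π⊥ = -2-2·β' ≈ -0.76393 ∈ [-1.4, -0.6) ⇒ IN Λ
candidate 9: (m,n)=(1,2) → π∥ = 1+2·β ≈ 4.23607, π⊥ = 1+2·β' ≈ -0.23607 ∉ [-1.4, -0.6) ⇒ out

1, 3, 4, 5, 8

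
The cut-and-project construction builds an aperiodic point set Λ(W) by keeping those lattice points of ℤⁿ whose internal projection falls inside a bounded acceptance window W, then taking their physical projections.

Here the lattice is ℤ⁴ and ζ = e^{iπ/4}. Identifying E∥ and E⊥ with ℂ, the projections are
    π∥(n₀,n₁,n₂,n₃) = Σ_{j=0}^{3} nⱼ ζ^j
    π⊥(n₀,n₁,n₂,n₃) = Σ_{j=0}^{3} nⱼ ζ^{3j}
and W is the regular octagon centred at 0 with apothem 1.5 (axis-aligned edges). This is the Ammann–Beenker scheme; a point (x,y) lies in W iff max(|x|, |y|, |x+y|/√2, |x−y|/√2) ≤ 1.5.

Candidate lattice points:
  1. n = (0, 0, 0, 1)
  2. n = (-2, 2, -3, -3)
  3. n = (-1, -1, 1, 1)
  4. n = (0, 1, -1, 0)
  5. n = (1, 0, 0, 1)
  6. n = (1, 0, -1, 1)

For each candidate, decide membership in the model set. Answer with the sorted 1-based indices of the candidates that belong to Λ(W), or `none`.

1, 3

π⊥(n) = n₀ + n₁ζ³ + n₂ζ⁶ + n₃ζ⁹ where ζ = e^{iπ/4}.
candidate 1: n = (0, 0, 0, 1) → π⊥ ≈ (+0.707107, +0.707107); max(|x|,|y|,|x±y|/√2) = 1.000000 ≤ 1.5 ⇒ ∈ W
candidate 2: n = (-2, 2, -3, -3) → π⊥ ≈ (-5.535534, +2.292893); max(|x|,|y|,|x±y|/√2) = 5.535534 > 1.5 ⇒ ∉ W
candidate 3: n = (-1, -1, 1, 1) → π⊥ ≈ (+0.414214, -1.000000); max(|x|,|y|,|x±y|/√2) = 1.000000 ≤ 1.5 ⇒ ∈ W
candidate 4: n = (0, 1, -1, 0) → π⊥ ≈ (-0.707107, +1.707107); max(|x|,|y|,|x±y|/√2) = 1.707107 > 1.5 ⇒ ∉ W
candidate 5: n = (1, 0, 0, 1) → π⊥ ≈ (+1.707107, +0.707107); max(|x|,|y|,|x±y|/√2) = 1.707107 > 1.5 ⇒ ∉ W
candidate 6: n = (1, 0, -1, 1) → π⊥ ≈ (+1.707107, +1.707107); max(|x|,|y|,|x±y|/√2) = 2.414214 > 1.5 ⇒ ∉ W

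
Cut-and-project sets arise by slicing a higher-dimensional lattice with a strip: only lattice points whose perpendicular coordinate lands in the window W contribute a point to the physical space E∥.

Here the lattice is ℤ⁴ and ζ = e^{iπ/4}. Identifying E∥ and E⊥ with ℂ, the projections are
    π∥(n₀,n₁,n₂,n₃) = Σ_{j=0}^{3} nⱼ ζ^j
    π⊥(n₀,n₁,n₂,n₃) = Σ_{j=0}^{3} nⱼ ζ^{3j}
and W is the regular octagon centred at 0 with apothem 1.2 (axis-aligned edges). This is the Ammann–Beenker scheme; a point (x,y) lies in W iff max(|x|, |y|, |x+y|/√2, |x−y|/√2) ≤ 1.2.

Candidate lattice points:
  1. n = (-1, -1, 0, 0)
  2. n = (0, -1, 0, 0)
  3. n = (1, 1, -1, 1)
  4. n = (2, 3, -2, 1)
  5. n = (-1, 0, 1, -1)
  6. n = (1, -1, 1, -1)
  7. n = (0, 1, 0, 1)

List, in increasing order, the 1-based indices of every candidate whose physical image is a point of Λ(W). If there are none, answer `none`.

With ζ = e^{iπ/4} the internal vectors are ζ^0,ζ^3,ζ^6,ζ^9.
candidate 1: n = (-1, -1, 0, 0) → π⊥ ≈ (-0.292893, -0.707107); max(|x|,|y|,|x±y|/√2) = 0.707107 ≤ 1.2 ⇒ ∈ W
candidate 2: n = (0, -1, 0, 0) → π⊥ ≈ (+0.707107, -0.707107); max(|x|,|y|,|x±y|/√2) = 1.000000 ≤ 1.2 ⇒ ∈ W
candidate 3: n = (1, 1, -1, 1) → π⊥ ≈ (+1.000000, +2.414214); max(|x|,|y|,|x±y|/√2) = 2.414214 > 1.2 ⇒ ∉ W
candidate 4: n = (2, 3, -2, 1) → π⊥ ≈ (+0.585786, +4.828427); max(|x|,|y|,|x±y|/√2) = 4.828427 > 1.2 ⇒ ∉ W
candidate 5: n = (-1, 0, 1, -1) → π⊥ ≈ (-1.707107, -1.707107); max(|x|,|y|,|x±y|/√2) = 2.414214 > 1.2 ⇒ ∉ W
candidate 6: n = (1, -1, 1, -1) → π⊥ ≈ (+1.000000, -2.414214); max(|x|,|y|,|x±y|/√2) = 2.414214 > 1.2 ⇒ ∉ W
candidate 7: n = (0, 1, 0, 1) → π⊥ ≈ (+0.000000, +1.414214); max(|x|,|y|,|x±y|/√2) = 1.414214 > 1.2 ⇒ ∉ W

1, 2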